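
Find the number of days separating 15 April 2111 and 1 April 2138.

Day-of-year of April 15, 2111: 105.
Day-of-year of April 1, 2138: 91.
2111 has 365 days, so 365 − 105 = 260 days remain in 2111.
Full years 2112–2137: 19 common + 7 leap = 19×365 + 7×366 = 9497 days.
Total: 260 + 9497 + 91 = 9848 days.

9848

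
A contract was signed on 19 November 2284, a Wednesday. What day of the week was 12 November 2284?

Wednesday

Count forward from the earlier date (November 12, 2284) to the later (November 19, 2284):
Within November 2284: 19 − 12 = 7 days.
7 is a multiple of 7, so 12 November 2284 falls on the same weekday: Wednesday.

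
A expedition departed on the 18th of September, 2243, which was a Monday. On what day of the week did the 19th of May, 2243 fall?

Count forward from the earlier date (May 19, 2243) to the later (September 18, 2243):
May 2243: 31 − 19 = 12 days remain.
Then June (30), July (31), August (31): 30 + 31 + 31 = 92 days.
September 1–18, 2243: 18 days.
Total: 12 + 92 + 18 = 122 days.
122 mod 7 = 3, so 3 days before Monday is Friday.

Friday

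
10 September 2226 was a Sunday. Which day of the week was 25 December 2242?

Sunday

Day-of-year of September 10, 2226: 253.
Day-of-year of December 25, 2242: 359.
2226 has 365 days, so 365 − 253 = 112 days remain in 2226.
Full years 2227–2241: 11 common + 4 leap = 11×365 + 4×366 = 5479 days.
Total: 112 + 5479 + 359 = 5950 days.
5950 is a multiple of 7, so 25 December 2242 falls on the same weekday: Sunday.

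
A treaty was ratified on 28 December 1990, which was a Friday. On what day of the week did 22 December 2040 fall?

Saturday

Day-of-year of December 28, 1990: 362.
Day-of-year of December 22, 2040: 357.
1990 has 365 days, so 365 − 362 = 3 days remain in 1990.
Full years 1991–2039: 37 common + 12 leap = 37×365 + 12×366 = 17897 days.
Total: 3 + 17897 + 357 = 18257 days.
18257 mod 7 = 1, so 1 day after Friday is Saturday.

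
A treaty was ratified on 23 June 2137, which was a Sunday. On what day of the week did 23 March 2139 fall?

June 2137: 30 − 23 = 7 days remain.
Then 20 full months totalling 608 days.
March 1–23, 2139: 23 days.
Total: 7 + 608 + 23 = 638 days.
638 mod 7 = 1, so 1 day after Sunday is Monday.

Monday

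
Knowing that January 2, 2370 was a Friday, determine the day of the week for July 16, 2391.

Tuesday

Day-of-year of January 2, 2370: 2.
Day-of-year of July 16, 2391: 197.
2370 has 365 days, so 365 − 2 = 363 days remain in 2370.
Full years 2371–2390: 15 common + 5 leap = 15×365 + 5×366 = 7305 days.
Total: 363 + 7305 + 197 = 7865 days.
7865 mod 7 = 4, so 4 days after Friday is Tuesday.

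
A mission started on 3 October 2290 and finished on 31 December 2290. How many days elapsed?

89

October 2290: 31 − 3 = 28 days remain.
Then November (30): 30 days.
December 1–31, 2290: 31 days.
Total: 28 + 30 + 31 = 89 days.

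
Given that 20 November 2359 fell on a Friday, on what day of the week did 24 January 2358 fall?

Friday

Count forward from the earlier date (January 24, 2358) to the later (November 20, 2359):
Day-of-year of January 24, 2358: 24.
Day-of-year of November 20, 2359: 324.
2358 has 365 days, so 365 − 24 = 341 days remain in 2358.
Total: 341 + 324 = 665 days.
665 is a multiple of 7, so 24 January 2358 falls on the same weekday: Friday.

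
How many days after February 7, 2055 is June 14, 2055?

February 2055: 28 − 7 = 21 days remain (2055 is not a leap year, so February has 28 days).
Then March (31), April (30), May (31): 31 + 30 + 31 = 92 days.
June 1–14, 2055: 14 days.
Total: 21 + 92 + 14 = 127 days.

127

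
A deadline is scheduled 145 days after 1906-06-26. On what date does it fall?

1906-11-18

Count 145 days after June 26, 1906:
June 1906: 30 − 26 = 4 days remain.
Then July (31), August (31), September (30), October (31): 31 + 31 + 30 + 31 = 123 days.
November 1–18, 1906: 18 days.
Total: 4 + 123 + 18 = 145 days.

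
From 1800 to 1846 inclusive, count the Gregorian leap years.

11

Years divisible by 4 in [1800, 1846]: 1800, 1804, 1808, 1812, 1816, 1820, 1824, 1828, 1832, 1836, 1840, 1844.
Of these, 1800 is divisible by 100 but not 400, so not leap.
Leap years: 12 − 1 = 11.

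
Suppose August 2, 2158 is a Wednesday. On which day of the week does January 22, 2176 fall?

Monday

From August 2, 2158 to August 2, 2175: 17 years, of which 4 contain a Feb 29 — 13×365 + 4×366 = 6209 days.
August 2175: 31 − 2 = 29 days remain.
Then September (30), October (31), November (30), December (31): 30 + 31 + 30 + 31 = 122 days.
January 1–22, 2176: 22 days.
Residual: 173 days.
Total: 6382 days.
6382 mod 7 = 5, so 5 days after Wednesday is Monday.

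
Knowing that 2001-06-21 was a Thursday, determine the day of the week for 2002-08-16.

Friday

June 2001: 30 − 21 = 9 days remain.
Then 13 full months totalling 396 days.
August 1–16, 2002: 16 days.
Total: 9 + 396 + 16 = 421 days.
421 mod 7 = 1, so 1 day after Thursday is Friday.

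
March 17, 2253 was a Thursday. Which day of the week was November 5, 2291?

Day-of-year of March 17, 2253: 76.
Day-of-year of November 5, 2291: 309.
2253 has 365 days, so 365 − 76 = 289 days remain in 2253.
Full years 2254–2290: 28 common + 9 leap = 28×365 + 9×366 = 13514 days.
Total: 289 + 13514 + 309 = 14112 days.
14112 is a multiple of 7, so November 5, 2291 falls on the same weekday: Thursday.

Thursday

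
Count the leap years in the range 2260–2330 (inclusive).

Years divisible by 4: 2260, 2264, …, 2328 — 18 in all.
Of these, 2300 is divisible by 100 but not 400, so not leap.
Leap years: 18 − 1 = 17.

17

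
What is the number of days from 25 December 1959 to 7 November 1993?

12371

Day-of-year of December 25, 1959: 359.
Day-of-year of November 7, 1993: 311.
1959 has 365 days, so 365 − 359 = 6 days remain in 1959.
Full years 1960–1992: 24 common + 9 leap = 24×365 + 9×366 = 12054 days.
Total: 6 + 12054 + 311 = 12371 days.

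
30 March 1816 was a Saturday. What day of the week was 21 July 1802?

Count forward from the earlier date (July 21, 1802) to the later (March 30, 1816):
Day-of-year of July 21, 1802: 202.
Day-of-year of March 30, 1816: 90.
1802 has 365 days, so 365 − 202 = 163 days remain in 1802.
Full years 1803–1815: 10 common + 3 leap = 10×365 + 3×366 = 4748 days.
Total: 163 + 4748 + 90 = 5001 days.
5001 mod 7 = 3, so 3 days before Saturday is Wednesday.

Wednesday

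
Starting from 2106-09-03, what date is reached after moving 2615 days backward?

2099-07-06

Count 2615 days before September 3, 2106:
Day-of-year of July 6, 2099: 187.
Day-of-year of September 3, 2106: 246.
2099 has 365 days, so 365 − 187 = 178 days remain in 2099.
Full years: 2100: 365; 2101: 365; 2102: 365; 2103: 365; 2104: 366; 2105: 365. Sum = 2191.
Total: 178 + 2191 + 246 = 2615 days.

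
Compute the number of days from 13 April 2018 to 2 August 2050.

Day-of-year of April 13, 2018: 103.
Day-of-year of August 2, 2050: 214.
2018 has 365 days, so 365 − 103 = 262 days remain in 2018.
Full years 2019–2049: 23 common + 8 leap = 23×365 + 8×366 = 11323 days.
Total: 262 + 11323 + 214 = 11799 days.

11799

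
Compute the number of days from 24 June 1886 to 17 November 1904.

6720

From June 24, 1886 to June 24, 1904: 18 years, of which 4 contain a Feb 29 — 14×365 + 4×366 = 6574 days.
(1900 is not a leap year (divisible by 100 but not 400).)
June 1904: 30 − 24 = 6 days remain.
Then July (31), August (31), September (30), October (31): 31 + 31 + 30 + 31 = 123 days.
November 1–17, 1904: 17 days.
Residual: 146 days.
Total: 6720 days.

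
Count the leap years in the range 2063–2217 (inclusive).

37

Years divisible by 4: 2064, 2068, …, 2216 — 39 in all.
Of these, 2100, 2200 are divisible by 100 but not 400, so not leap.
Leap years: 39 − 2 = 37.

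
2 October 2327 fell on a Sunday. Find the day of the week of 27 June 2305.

Tuesday

Count forward from the earlier date (June 27, 2305) to the later (October 2, 2327):
Day-of-year of June 27, 2305: 178.
Day-of-year of October 2, 2327: 275.
2305 has 365 days, so 365 − 178 = 187 days remain in 2305.
Full years 2306–2326: 16 common + 5 leap = 16×365 + 5×366 = 7670 days.
Total: 187 + 7670 + 275 = 8132 days.
8132 mod 7 = 5, so 5 days before Sunday is Tuesday.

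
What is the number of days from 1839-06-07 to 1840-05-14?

342

June 1839: 30 − 7 = 23 days remain.
Then 10 full months totalling 305 days.
May 1–14, 1840: 14 days.
Residual: 342 days.
Total: 342 days.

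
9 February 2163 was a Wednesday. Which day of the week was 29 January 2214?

From February 9, 2163 to February 9, 2213: 50 years, of which 12 contain a Feb 29 — 38×365 + 12×366 = 18262 days.
(2200 is not a leap year (divisible by 100 but not 400).)
February 2213: 28 − 9 = 19 days remain (2213 is not a leap year, so February has 28 days).
Then 10 full months totalling 306 days.
January 1–29, 2214: 29 days.
Residual: 354 days.
Total: 18616 days.
18616 mod 7 = 3, so 3 days after Wednesday is Saturday.

Saturday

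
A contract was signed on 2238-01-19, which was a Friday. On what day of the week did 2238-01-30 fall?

Within January 2238: 30 − 19 = 11 days.
11 mod 7 = 4, so 4 days after Friday is Tuesday.

Tuesday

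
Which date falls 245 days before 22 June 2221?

20 October 2220

Count 245 days before June 22, 2221:
October 2220: 31 − 20 = 11 days remain.
Then November (30), December (31), January (31), February 2221 (28), March (31), April (30), May (31): 30 + 31 + 31 + 28 + 31 + 30 + 31 = 212 days.
June 1–22, 2221: 22 days.
Total: 11 + 212 + 22 = 245 days.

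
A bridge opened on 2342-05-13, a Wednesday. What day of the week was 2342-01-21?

Count forward from the earlier date (January 21, 2342) to the later (May 13, 2342):
January 2342: 31 − 21 = 10 days remain.
Then February 2342 (28), March (31), April (30): 28 + 31 + 30 = 89 days.
May 1–13, 2342: 13 days.
Total: 10 + 89 + 13 = 112 days.
112 is a multiple of 7, so 2342-01-21 falls on the same weekday: Wednesday.

Wednesday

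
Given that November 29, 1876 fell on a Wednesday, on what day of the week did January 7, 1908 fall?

Tuesday

Day-of-year of November 29, 1876: 334.
Day-of-year of January 7, 1908: 7.
1876 has 366 days, so 366 − 334 = 32 days remain in 1876.
Full years 1877–1907: 25 common + 6 leap = 25×365 + 6×366 = 11321 days.
Total: 32 + 11321 + 7 = 11360 days.
11360 mod 7 = 6, so 6 days after Wednesday is Tuesday.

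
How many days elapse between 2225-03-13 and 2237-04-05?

4406

From March 13, 2225 to March 13, 2237: 12 years, of which 3 contain a Feb 29 — 9×365 + 3×366 = 4383 days.
March 2237: 31 − 13 = 18 days remain.
April 1–5, 2237: 5 days.
Residual: 23 days.
Total: 4406 days.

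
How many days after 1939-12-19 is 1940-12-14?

361

December 1939: 31 − 19 = 12 days remain.
Then 11 full months totalling 335 days.
December 1–14, 1940: 14 days.
Residual: 361 days.
Total: 361 days.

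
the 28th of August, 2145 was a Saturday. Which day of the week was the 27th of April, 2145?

Count forward from the earlier date (April 27, 2145) to the later (August 28, 2145):
April 2145: 30 − 27 = 3 days remain.
Then May (31), June (30), July (31): 31 + 30 + 31 = 92 days.
August 1–28, 2145: 28 days.
Total: 3 + 92 + 28 = 123 days.
123 mod 7 = 4, so 4 days before Saturday is Tuesday.

Tuesday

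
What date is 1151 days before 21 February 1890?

28 December 1886

Count 1151 days before February 21, 1890:
December 28, 1886 → December 28, 1887: 365 days.
December 28, 1887 → December 28, 1888: 366 days (1888 is a leap year).
December 28, 1888 → December 28, 1889: 365 days.
December 1889: 31 − 28 = 3 days remain.
Then January (31): 31 days.
February 1–21, 1890: 21 days (1890 is not a leap year).
Residual: 55 days.
Total: 1151 days.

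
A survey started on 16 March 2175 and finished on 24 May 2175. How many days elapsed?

March 2175: 31 − 16 = 15 days remain.
Then April (30): 30 days.
May 1–24, 2175: 24 days.
Total: 15 + 30 + 24 = 69 days.

69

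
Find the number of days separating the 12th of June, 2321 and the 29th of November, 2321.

170

June 2321: 30 − 12 = 18 days remain.
Then July (31), August (31), September (30), October (31): 31 + 31 + 30 + 31 = 123 days.
November 1–29, 2321: 29 days.
Total: 18 + 123 + 29 = 170 days.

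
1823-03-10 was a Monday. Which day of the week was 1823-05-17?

Saturday

March 1823: 31 − 10 = 21 days remain.
Then April (30): 30 days.
May 1–17, 1823: 17 days.
Total: 21 + 30 + 17 = 68 days.
68 mod 7 = 5, so 5 days after Monday is Saturday.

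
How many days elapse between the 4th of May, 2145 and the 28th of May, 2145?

24

Within May 2145: 28 − 4 = 24 days.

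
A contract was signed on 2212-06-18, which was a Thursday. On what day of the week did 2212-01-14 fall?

Tuesday

Count forward from the earlier date (January 14, 2212) to the later (June 18, 2212):
January 2212: 31 − 14 = 17 days remain.
Then February 2212 (29), March (31), April (30), May (31): 29 + 31 + 30 + 31 = 121 days.
June 1–18, 2212: 18 days.
Total: 17 + 121 + 18 = 156 days.
156 mod 7 = 2, so 2 days before Thursday is Tuesday.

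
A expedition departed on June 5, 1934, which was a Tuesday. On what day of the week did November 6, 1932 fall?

Count forward from the earlier date (November 6, 1932) to the later (June 5, 1934):
November 1932: 30 − 6 = 24 days remain.
Then 18 full months totalling 547 days.
June 1–5, 1934: 5 days.
Total: 24 + 547 + 5 = 576 days.
576 mod 7 = 2, so 2 days before Tuesday is Sunday.

Sunday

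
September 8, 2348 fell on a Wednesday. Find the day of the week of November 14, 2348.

Sunday

September 2348: 30 − 8 = 22 days remain.
Then October (31): 31 days.
November 1–14, 2348: 14 days.
Total: 22 + 31 + 14 = 67 days.
67 mod 7 = 4, so 4 days after Wednesday is Sunday.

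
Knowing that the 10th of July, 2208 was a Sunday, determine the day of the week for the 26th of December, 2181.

Wednesday

Count forward from the earlier date (December 26, 2181) to the later (July 10, 2208):
From December 26, 2181 to December 26, 2207: 26 years, of which 5 contain a Feb 29 — 21×365 + 5×366 = 9495 days.
(2200 is not a leap year (divisible by 100 but not 400).)
December 2207: 31 − 26 = 5 days remain.
Then January (31), February 2208 (29), March (31), April (30), May (31), June (30): 31 + 29 + 31 + 30 + 31 + 30 = 182 days.
July 1–10, 2208: 10 days.
Residual: 197 days.
Total: 9692 days.
9692 mod 7 = 4, so 4 days before Sunday is Wednesday.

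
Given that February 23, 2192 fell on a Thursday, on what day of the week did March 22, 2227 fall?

Thursday

Day-of-year of February 23, 2192: 54.
Day-of-year of March 22, 2227: 81.
2192 has 366 days, so 366 − 54 = 312 days remain in 2192.
Full years 2193–2226: 27 common + 7 leap = 27×365 + 7×366 = 12417 days.
Total: 312 + 12417 + 81 = 12810 days.
12810 is a multiple of 7, so March 22, 2227 falls on the same weekday: Thursday.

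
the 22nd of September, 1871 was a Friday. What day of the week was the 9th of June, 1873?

September 22, 1871 → September 22, 1872: 366 days (1872 is a leap year).
September 1872: 30 − 22 = 8 days remain.
Then October (31), November (30), December (31), January (31), February 1873 (28), March (31), April (30), May (31): 31 + 30 + 31 + 31 + 28 + 31 + 30 + 31 = 243 days.
June 1–9, 1873: 9 days.
Residual: 260 days.
Total: 626 days.
626 mod 7 = 3, so 3 days after Friday is Monday.

Monday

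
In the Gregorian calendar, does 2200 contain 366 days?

2200 is not a leap year (divisible by 100 but not 400).

No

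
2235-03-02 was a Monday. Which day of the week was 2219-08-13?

Friday

Count forward from the earlier date (August 13, 2219) to the later (March 2, 2235):
From August 13, 2219 to August 13, 2234: 15 years, of which 4 contain a Feb 29 — 11×365 + 4×366 = 5479 days.
August 2234: 31 − 13 = 18 days remain.
Then September (30), October (31), November (30), December (31), January (31), February 2235 (28): 30 + 31 + 30 + 31 + 31 + 28 = 181 days.
March 1–2, 2235: 2 days.
Residual: 201 days.
Total: 5680 days.
5680 mod 7 = 3, so 3 days before Monday is Friday.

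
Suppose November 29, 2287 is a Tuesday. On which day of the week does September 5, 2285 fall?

Count forward from the earlier date (September 5, 2285) to the later (November 29, 2287):
September 5, 2285 → September 5, 2286: 365 days.
September 5, 2286 → September 5, 2287: 365 days.
September 2287: 30 − 5 = 25 days remain.
Then October (31): 31 days.
November 1–29, 2287: 29 days.
Residual: 85 days.
Total: 815 days.
815 mod 7 = 3, so 3 days before Tuesday is Saturday.

Saturday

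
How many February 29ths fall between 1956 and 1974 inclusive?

5

Years divisible by 4 in [1956, 1974]: 1956, 1960, 1964, 1968, 1972.
No century exceptions apply. Count: 5.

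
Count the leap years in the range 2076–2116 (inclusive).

10

Years divisible by 4 in [2076, 2116]: 2076, 2080, 2084, 2088, 2092, 2096, 2100, 2104, 2108, 2112, 2116.
Of these, 2100 is divisible by 100 but not 400, so not leap.
Leap years: 11 − 1 = 10.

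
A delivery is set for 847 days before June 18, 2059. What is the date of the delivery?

February 21, 2057

Count 847 days before June 18, 2059:
February 21, 2057 → February 21, 2058: 365 days.
February 21, 2058 → February 21, 2059: 365 days.
February 2059: 28 − 21 = 7 days remain (2059 is not a leap year, so February has 28 days).
Then March (31), April (30), May (31): 31 + 30 + 31 = 92 days.
June 1–18, 2059: 18 days.
Residual: 117 days.
Total: 847 days.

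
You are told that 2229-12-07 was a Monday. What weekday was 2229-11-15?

Count forward from the earlier date (November 15, 2229) to the later (December 7, 2229):
November 2229: 30 − 15 = 15 days remain.
December 1–7, 2229: 7 days.
Total: 15 + 7 = 22 days.
22 mod 7 = 1, so 1 day before Monday is Sunday.

Sunday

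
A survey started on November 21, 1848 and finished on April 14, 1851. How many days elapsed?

Day-of-year of November 21, 1848: 326.
Day-of-year of April 14, 1851: 104.
1848 has 366 days, so 366 − 326 = 40 days remain in 1848.
Full years: 1849: 365; 1850: 365. Sum = 730.
Total: 40 + 730 + 104 = 874 days.

874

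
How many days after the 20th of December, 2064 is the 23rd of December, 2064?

Within December 2064: 23 − 20 = 3 days.

3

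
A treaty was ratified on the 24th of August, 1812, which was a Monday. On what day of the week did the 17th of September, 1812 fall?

Thursday

August 1812: 31 − 24 = 7 days remain.
September 1–17, 1812: 17 days.
Total: 7 + 17 = 24 days.
24 mod 7 = 3, so 3 days after Monday is Thursday.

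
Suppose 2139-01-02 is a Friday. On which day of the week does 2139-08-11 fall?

Tuesday

January 2139: 31 − 2 = 29 days remain.
Then February 2139 (28), March (31), April (30), May (31), June (30), July (31): 28 + 31 + 30 + 31 + 30 + 31 = 181 days.
August 1–11, 2139: 11 days.
Total: 29 + 181 + 11 = 221 days.
221 mod 7 = 4, so 4 days after Friday is Tuesday.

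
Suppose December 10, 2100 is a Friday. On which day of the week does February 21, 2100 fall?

Count forward from the earlier date (February 21, 2100) to the later (December 10, 2100):
February 2100: 28 − 21 = 7 days remain (2100 is not a leap year (divisible by 100 but not 400), so February has 28 days).
Then 9 full months totalling 275 days.
December 1–10, 2100: 10 days.
Total: 7 + 275 + 10 = 292 days.
292 mod 7 = 5, so 5 days before Friday is Sunday.

Sunday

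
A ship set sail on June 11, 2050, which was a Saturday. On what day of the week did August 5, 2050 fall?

Friday

June 2050: 30 − 11 = 19 days remain.
Then July (31): 31 days.
August 1–5, 2050: 5 days.
Total: 19 + 31 + 5 = 55 days.
55 mod 7 = 6, so 6 days after Saturday is Friday.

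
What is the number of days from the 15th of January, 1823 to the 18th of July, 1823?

184

January 1823: 31 − 15 = 16 days remain.
Then February 1823 (28), March (31), April (30), May (31), June (30): 28 + 31 + 30 + 31 + 30 = 150 days.
July 1–18, 1823: 18 days.
Total: 16 + 150 + 18 = 184 days.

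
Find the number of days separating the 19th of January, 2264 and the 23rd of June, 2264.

156

January 2264: 31 − 19 = 12 days remain.
Then February 2264 (29), March (31), April (30), May (31): 29 + 31 + 30 + 31 = 121 days.
June 1–23, 2264: 23 days.
Total: 12 + 121 + 23 = 156 days.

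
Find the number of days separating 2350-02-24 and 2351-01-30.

Day-of-year of February 24, 2350: 55.
Day-of-year of January 30, 2351: 30.
2350 has 365 days, so 365 − 55 = 310 days remain in 2350.
Total: 310 + 30 = 340 days.

340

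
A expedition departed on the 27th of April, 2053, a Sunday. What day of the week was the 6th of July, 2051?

Thursday

Count forward from the earlier date (July 6, 2051) to the later (April 27, 2053):
July 2051: 31 − 6 = 25 days remain.
Then 20 full months totalling 609 days.
April 1–27, 2053: 27 days.
Total: 25 + 609 + 27 = 661 days.
661 mod 7 = 3, so 3 days before Sunday is Thursday.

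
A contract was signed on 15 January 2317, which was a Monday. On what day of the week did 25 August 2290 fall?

Monday

Count forward from the earlier date (August 25, 2290) to the later (January 15, 2317):
Day-of-year of August 25, 2290: 237.
Day-of-year of January 15, 2317: 15.
2290 has 365 days, so 365 − 237 = 128 days remain in 2290.
Full years 2291–2316: 20 common + 6 leap = 20×365 + 6×366 = 9496 days.
Total: 128 + 9496 + 15 = 9639 days.
9639 is a multiple of 7, so 25 August 2290 falls on the same weekday: Monday.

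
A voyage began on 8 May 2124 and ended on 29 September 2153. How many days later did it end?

10736

From May 8, 2124 to May 8, 2153: 29 years, of which 7 contain a Feb 29 — 22×365 + 7×366 = 10592 days.
May 2153: 31 − 8 = 23 days remain.
Then June (30), July (31), August (31): 30 + 31 + 31 = 92 days.
September 1–29, 2153: 29 days.
Residual: 144 days.
Total: 10736 days.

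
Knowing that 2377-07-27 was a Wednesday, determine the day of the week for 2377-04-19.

Tuesday

Count forward from the earlier date (April 19, 2377) to the later (July 27, 2377):
April 2377: 30 − 19 = 11 days remain.
Then May (31), June (30): 31 + 30 = 61 days.
July 1–27, 2377: 27 days.
Total: 11 + 61 + 27 = 99 days.
99 mod 7 = 1, so 1 day before Wednesday is Tuesday.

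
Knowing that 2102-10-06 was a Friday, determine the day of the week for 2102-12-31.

October 2102: 31 − 6 = 25 days remain.
Then November (30): 30 days.
December 1–31, 2102: 31 days.
Total: 25 + 30 + 31 = 86 days.
86 mod 7 = 2, so 2 days after Friday is Sunday.

Sunday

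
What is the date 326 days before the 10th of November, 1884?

the 20th of December, 1883

Count 326 days before November 10, 1884:
Day-of-year of December 20, 1883: 354.
Day-of-year of November 10, 1884: 315.
1883 has 365 days, so 365 − 354 = 11 days remain in 1883.
Total: 11 + 315 = 326 days.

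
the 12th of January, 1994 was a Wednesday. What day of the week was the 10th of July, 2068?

Day-of-year of January 12, 1994: 12.
Day-of-year of July 10, 2068: 192.
1994 has 365 days, so 365 − 12 = 353 days remain in 1994.
Full years 1995–2067: 55 common + 18 leap = 55×365 + 18×366 = 26663 days.
Total: 353 + 26663 + 192 = 27208 days.
27208 mod 7 = 6, so 6 days after Wednesday is Tuesday.

Tuesday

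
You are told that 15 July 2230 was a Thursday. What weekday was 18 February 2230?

Count forward from the earlier date (February 18, 2230) to the later (July 15, 2230):
February 2230: 28 − 18 = 10 days remain (2230 is not a leap year, so February has 28 days).
Then March (31), April (30), May (31), June (30): 31 + 30 + 31 + 30 = 122 days.
July 1–15, 2230: 15 days.
Total: 10 + 122 + 15 = 147 days.
147 is a multiple of 7, so 18 February 2230 falls on the same weekday: Thursday.

Thursday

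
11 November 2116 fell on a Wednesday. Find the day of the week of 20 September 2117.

Day-of-year of November 11, 2116: 316.
Day-of-year of September 20, 2117: 263.
2116 has 366 days, so 366 − 316 = 50 days remain in 2116.
Total: 50 + 263 = 313 days.
313 mod 7 = 5, so 5 days after Wednesday is Monday.

Monday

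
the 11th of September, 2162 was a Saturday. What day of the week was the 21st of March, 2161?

Saturday

Count forward from the earlier date (March 21, 2161) to the later (September 11, 2162):
Day-of-year of March 21, 2161: 80.
Day-of-year of September 11, 2162: 254.
2161 has 365 days, so 365 − 80 = 285 days remain in 2161.
Total: 285 + 254 = 539 days.
539 is a multiple of 7, so the 21st of March, 2161 falls on the same weekday: Saturday.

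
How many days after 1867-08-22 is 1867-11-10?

80

August 1867: 31 − 22 = 9 days remain.
Then September (30), October (31): 30 + 31 = 61 days.
November 1–10, 1867: 10 days.
Total: 9 + 61 + 10 = 80 days.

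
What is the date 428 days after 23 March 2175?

24 May 2176

Count 428 days after March 23, 2175:
Day-of-year of March 23, 2175: 82.
Day-of-year of May 24, 2176: 145.
2175 has 365 days, so 365 − 82 = 283 days remain in 2175.
Total: 283 + 145 = 428 days.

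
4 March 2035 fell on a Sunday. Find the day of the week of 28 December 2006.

Thursday

Count forward from the earlier date (December 28, 2006) to the later (March 4, 2035):
From December 28, 2006 to December 28, 2034: 28 years, of which 7 contain a Feb 29 — 21×365 + 7×366 = 10227 days.
December 2034: 31 − 28 = 3 days remain.
Then January (31), February 2035 (28): 31 + 28 = 59 days.
March 1–4, 2035: 4 days.
Residual: 66 days.
Total: 10293 days.
10293 mod 7 = 3, so 3 days before Sunday is Thursday.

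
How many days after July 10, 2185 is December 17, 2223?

Day-of-year of July 10, 2185: 191.
Day-of-year of December 17, 2223: 351.
2185 has 365 days, so 365 − 191 = 174 days remain in 2185.
Full years 2186–2222: 29 common + 8 leap = 29×365 + 8×366 = 13513 days.
Total: 174 + 13513 + 351 = 14038 days.

14038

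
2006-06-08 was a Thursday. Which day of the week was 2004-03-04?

Thursday

Count forward from the earlier date (March 4, 2004) to the later (June 8, 2006):
March 4, 2004 → March 4, 2005: 365 days.
March 4, 2005 → March 4, 2006: 365 days.
March 2006: 31 − 4 = 27 days remain.
Then April (30), May (31): 30 + 31 = 61 days.
June 1–8, 2006: 8 days.
Residual: 96 days.
Total: 826 days.
826 is a multiple of 7, so 2004-03-04 falls on the same weekday: Thursday.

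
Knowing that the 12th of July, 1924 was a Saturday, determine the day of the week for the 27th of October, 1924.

Monday

July 1924: 31 − 12 = 19 days remain.
Then August (31), September (30): 31 + 30 = 61 days.
October 1–27, 1924: 27 days.
Total: 19 + 61 + 27 = 107 days.
107 mod 7 = 2, so 2 days after Saturday is Monday.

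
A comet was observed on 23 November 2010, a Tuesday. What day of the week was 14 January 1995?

Count forward from the earlier date (January 14, 1995) to the later (November 23, 2010):
Day-of-year of January 14, 1995: 14.
Day-of-year of November 23, 2010: 327.
1995 has 365 days, so 365 − 14 = 351 days remain in 1995.
Full years 1996–2009: 10 common + 4 leap = 10×365 + 4×366 = 5114 days.
Total: 351 + 5114 + 327 = 5792 days.
5792 mod 7 = 3, so 3 days before Tuesday is Saturday.

Saturday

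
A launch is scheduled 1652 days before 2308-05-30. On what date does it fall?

2303-11-21

Count 1652 days before May 30, 2308:
November 21, 2303 → November 21, 2304: 366 days (2304 is a leap year).
November 21, 2304 → November 21, 2305: 365 days.
November 21, 2305 → November 21, 2306: 365 days.
November 21, 2306 → November 21, 2307: 365 days.
November 2307: 30 − 21 = 9 days remain.
Then December (31), January (31), February 2308 (29), March (31), April (30): 31 + 31 + 29 + 31 + 30 = 152 days.
May 1–30, 2308: 30 days.
Residual: 191 days.
Total: 1652 days.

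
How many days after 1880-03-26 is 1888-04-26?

From March 26, 1880 to March 26, 1888: 8 years, of which 2 contain a Feb 29 — 6×365 + 2×366 = 2922 days.
March 1888: 31 − 26 = 5 days remain.
April 1–26, 1888: 26 days.
Residual: 31 days.
Total: 2953 days.

2953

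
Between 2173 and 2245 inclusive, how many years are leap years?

17

Years divisible by 4: 2176, 2180, …, 2244 — 18 in all.
Of these, 2200 is divisible by 100 but not 400, so not leap.
Leap years: 18 − 1 = 17.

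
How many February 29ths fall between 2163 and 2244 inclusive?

Years divisible by 4: 2164, 2168, …, 2244 — 21 in all.
Of these, 2200 is divisible by 100 but not 400, so not leap.
Leap years: 21 − 1 = 20.

20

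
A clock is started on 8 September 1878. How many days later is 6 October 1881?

1124

September 8, 1878 → September 8, 1879: 365 days.
September 8, 1879 → September 8, 1880: 366 days (1880 is a leap year).
September 8, 1880 → September 8, 1881: 365 days.
September 1881: 30 − 8 = 22 days remain.
October 1–6, 1881: 6 days.
Residual: 28 days.
Total: 1124 days.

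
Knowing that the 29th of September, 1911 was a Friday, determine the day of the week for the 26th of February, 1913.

Day-of-year of September 29, 1911: 272.
Day-of-year of February 26, 1913: 57.
1911 has 365 days, so 365 − 272 = 93 days remain in 1911.
Full years: 1912: 366. Sum = 366.
Total: 93 + 366 + 57 = 516 days.
516 mod 7 = 5, so 5 days after Friday is Wednesday.

Wednesday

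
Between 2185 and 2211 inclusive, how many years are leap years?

5

Years divisible by 4 in [2185, 2211]: 2188, 2192, 2196, 2200, 2204, 2208.
Of these, 2200 is divisible by 100 but not 400, so not leap.
Leap years: 6 − 1 = 5.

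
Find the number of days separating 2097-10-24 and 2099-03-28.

October 2097: 31 − 24 = 7 days remain.
Then 16 full months totalling 485 days.
March 1–28, 2099: 28 days.
Total: 7 + 485 + 28 = 520 days.

520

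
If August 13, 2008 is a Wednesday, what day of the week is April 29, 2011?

Friday

August 13, 2008 → August 13, 2009: 365 days.
August 13, 2009 → August 13, 2010: 365 days.
August 2010: 31 − 13 = 18 days remain.
Then September (30), October (31), November (30), December (31), January (31), February 2011 (28), March (31): 30 + 31 + 30 + 31 + 31 + 28 + 31 = 212 days.
April 1–29, 2011: 29 days.
Residual: 259 days.
Total: 989 days.
989 mod 7 = 2, so 2 days after Wednesday is Friday.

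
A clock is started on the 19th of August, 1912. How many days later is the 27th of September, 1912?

August 1912: 31 − 19 = 12 days remain.
September 1–27, 1912: 27 days.
Total: 12 + 27 = 39 days.

39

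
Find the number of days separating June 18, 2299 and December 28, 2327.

Day-of-year of June 18, 2299: 169.
Day-of-year of December 28, 2327: 362.
2299 has 365 days, so 365 − 169 = 196 days remain in 2299.
Full years 2300–2326: 21 common + 6 leap = 21×365 + 6×366 = 9861 days.
Total: 196 + 9861 + 362 = 10419 days.

10419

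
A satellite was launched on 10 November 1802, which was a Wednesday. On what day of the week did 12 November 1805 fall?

November 10, 1802 → November 10, 1803: 365 days.
November 10, 1803 → November 10, 1804: 366 days (1804 is a leap year).
November 10, 1804 → November 10, 1805: 365 days.
Within November 1805: 12 − 10 = 2 days.
Total: 1098 days.
1098 mod 7 = 6, so 6 days after Wednesday is Tuesday.

Tuesday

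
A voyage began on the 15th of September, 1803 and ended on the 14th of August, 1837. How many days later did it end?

From September 15, 1803 to September 15, 1836: 33 years, of which 9 contain a Feb 29 — 24×365 + 9×366 = 12054 days.
September 1836: 30 − 15 = 15 days remain.
Then 10 full months totalling 304 days.
August 1–14, 1837: 14 days.
Residual: 333 days.
Total: 12387 days.

12387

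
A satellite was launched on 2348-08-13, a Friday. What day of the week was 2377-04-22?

Friday

From August 13, 2348 to August 13, 2376: 28 years, of which 7 contain a Feb 29 — 21×365 + 7×366 = 10227 days.
August 2376: 31 − 13 = 18 days remain.
Then September (30), October (31), November (30), December (31), January (31), February 2377 (28), March (31): 30 + 31 + 30 + 31 + 31 + 28 + 31 = 212 days.
April 1–22, 2377: 22 days.
Residual: 252 days.
Total: 10479 days.
10479 is a multiple of 7, so 2377-04-22 falls on the same weekday: Friday.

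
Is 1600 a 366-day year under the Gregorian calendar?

1600 is a leap year (divisible by 400).

Yes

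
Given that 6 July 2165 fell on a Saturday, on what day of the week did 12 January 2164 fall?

Thursday

Count forward from the earlier date (January 12, 2164) to the later (July 6, 2165):
Day-of-year of January 12, 2164: 12.
Day-of-year of July 6, 2165: 187.
2164 has 366 days, so 366 − 12 = 354 days remain in 2164.
Total: 354 + 187 = 541 days.
541 mod 7 = 2, so 2 days before Saturday is Thursday.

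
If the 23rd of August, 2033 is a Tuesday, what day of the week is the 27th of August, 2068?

From August 23, 2033 to August 23, 2068: 35 years, of which 9 contain a Feb 29 — 26×365 + 9×366 = 12784 days.
Within August 2068: 27 − 23 = 4 days.
Total: 12788 days.
12788 mod 7 = 6, so 6 days after Tuesday is Monday.

Monday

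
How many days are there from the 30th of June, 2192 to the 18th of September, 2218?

9575

From June 30, 2192 to June 30, 2218: 26 years, of which 5 contain a Feb 29 — 21×365 + 5×366 = 9495 days.
(2200 is not a leap year (divisible by 100 but not 400).)
June 2218: 30 − 30 = 0 days remain.
Then July (31), August (31): 31 + 31 = 62 days.
September 1–18, 2218: 18 days.
Residual: 80 days.
Total: 9575 days.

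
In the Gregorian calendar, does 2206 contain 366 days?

2206 is not a leap year.

No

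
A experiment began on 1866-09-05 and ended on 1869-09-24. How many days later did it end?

Day-of-year of September 5, 1866: 248.
Day-of-year of September 24, 1869: 267.
1866 has 365 days, so 365 − 248 = 117 days remain in 1866.
Full years: 1867: 365; 1868: 366. Sum = 731.
Total: 117 + 731 + 267 = 1115 days.

1115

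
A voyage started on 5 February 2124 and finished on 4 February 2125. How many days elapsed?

365

February 2124: 29 − 5 = 24 days remain (2124 is a leap year, so February has 29 days).
Then 11 full months totalling 337 days.
February 1–4, 2125: 4 days (2125 is not a leap year).
Total: 24 + 337 + 4 = 365 days.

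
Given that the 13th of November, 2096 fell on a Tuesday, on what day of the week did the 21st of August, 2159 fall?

From November 13, 2096 to November 13, 2158: 62 years, of which 14 contain a Feb 29 — 48×365 + 14×366 = 22644 days.
(2100 is not a leap year (divisible by 100 but not 400).)
November 2158: 30 − 13 = 17 days remain.
Then December (31), January (31), February 2159 (28), March (31), April (30), May (31), June (30), July (31): 31 + 31 + 28 + 31 + 30 + 31 + 30 + 31 = 243 days.
August 1–21, 2159: 21 days.
Residual: 281 days.
Total: 22925 days.
22925 is a multiple of 7, so the 21st of August, 2159 falls on the same weekday: Tuesday.

Tuesday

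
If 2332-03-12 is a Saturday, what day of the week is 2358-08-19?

Tuesday

Day-of-year of March 12, 2332: 72.
Day-of-year of August 19, 2358: 231.
2332 has 366 days, so 366 − 72 = 294 days remain in 2332.
Full years 2333–2357: 19 common + 6 leap = 19×365 + 6×366 = 9131 days.
Total: 294 + 9131 + 231 = 9656 days.
9656 mod 7 = 3, so 3 days after Saturday is Tuesday.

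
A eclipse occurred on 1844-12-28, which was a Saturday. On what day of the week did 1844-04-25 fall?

Count forward from the earlier date (April 25, 1844) to the later (December 28, 1844):
April 1844: 30 − 25 = 5 days remain.
Then May (31), June (30), July (31), August (31), September (30), October (31), November (30): 31 + 30 + 31 + 31 + 30 + 31 + 30 = 214 days.
December 1–28, 1844: 28 days.
Total: 5 + 214 + 28 = 247 days.
247 mod 7 = 2, so 2 days before Saturday is Thursday.

Thursday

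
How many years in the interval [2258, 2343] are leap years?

20

Years divisible by 4: 2260, 2264, …, 2340 — 21 in all.
Of these, 2300 is divisible by 100 but not 400, so not leap.
Leap years: 21 − 1 = 20.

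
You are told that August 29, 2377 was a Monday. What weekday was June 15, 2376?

Count forward from the earlier date (June 15, 2376) to the later (August 29, 2377):
June 2376: 30 − 15 = 15 days remain.
Then 13 full months totalling 396 days.
August 1–29, 2377: 29 days.
Total: 15 + 396 + 29 = 440 days.
440 mod 7 = 6, so 6 days before Monday is Tuesday.

Tuesday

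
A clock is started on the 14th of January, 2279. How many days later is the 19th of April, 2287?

3017

From January 14, 2279 to January 14, 2287: 8 years, of which 2 contain a Feb 29 — 6×365 + 2×366 = 2922 days.
January 2287: 31 − 14 = 17 days remain.
Then February 2287 (28), March (31): 28 + 31 = 59 days.
April 1–19, 2287: 19 days.
Residual: 95 days.
Total: 3017 days.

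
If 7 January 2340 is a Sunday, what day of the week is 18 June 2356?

Monday

From January 7, 2340 to January 7, 2356: 16 years, of which 4 contain a Feb 29 — 12×365 + 4×366 = 5844 days.
January 2356: 31 − 7 = 24 days remain.
Then February 2356 (29), March (31), April (30), May (31): 29 + 31 + 30 + 31 = 121 days.
June 1–18, 2356: 18 days.
Residual: 163 days.
Total: 6007 days.
6007 mod 7 = 1, so 1 day after Sunday is Monday.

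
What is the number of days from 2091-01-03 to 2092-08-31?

Day-of-year of January 3, 2091: 3.
Day-of-year of August 31, 2092: 244.
2091 has 365 days, so 365 − 3 = 362 days remain in 2091.
Total: 362 + 244 = 606 days.

606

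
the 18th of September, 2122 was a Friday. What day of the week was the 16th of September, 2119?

Saturday

Count forward from the earlier date (September 16, 2119) to the later (September 18, 2122):
September 16, 2119 → September 16, 2120: 366 days (2120 is a leap year).
September 16, 2120 → September 16, 2121: 365 days.
September 16, 2121 → September 16, 2122: 365 days.
Within September 2122: 18 − 16 = 2 days.
Total: 1098 days.
1098 mod 7 = 6, so 6 days before Friday is Saturday.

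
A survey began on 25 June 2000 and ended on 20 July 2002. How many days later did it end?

June 2000: 30 − 25 = 5 days remain.
Then 24 full months totalling 730 days.
July 1–20, 2002: 20 days.
Total: 5 + 730 + 20 = 755 days.

755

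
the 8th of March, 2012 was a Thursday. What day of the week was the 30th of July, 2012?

March 2012: 31 − 8 = 23 days remain.
Then April (30), May (31), June (30): 30 + 31 + 30 = 91 days.
July 1–30, 2012: 30 days.
Total: 23 + 91 + 30 = 144 days.
144 mod 7 = 4, so 4 days after Thursday is Monday.

Monday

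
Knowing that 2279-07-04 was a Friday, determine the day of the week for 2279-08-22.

July 2279: 31 − 4 = 27 days remain.
August 1–22, 2279: 22 days.
Total: 27 + 22 = 49 days.
49 is a multiple of 7, so 2279-08-22 falls on the same weekday: Friday.

Friday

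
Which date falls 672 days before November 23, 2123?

January 20, 2122

Count 672 days before November 23, 2123:
Day-of-year of January 20, 2122: 20.
Day-of-year of November 23, 2123: 327.
2122 has 365 days, so 365 − 20 = 345 days remain in 2122.
Total: 345 + 327 = 672 days.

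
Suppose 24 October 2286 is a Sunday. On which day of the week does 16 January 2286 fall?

Count forward from the earlier date (January 16, 2286) to the later (October 24, 2286):
January 2286: 31 − 16 = 15 days remain.
Then February 2286 (28), March (31), April (30), May (31), June (30), July (31), August (31), September (30): 28 + 31 + 30 + 31 + 30 + 31 + 31 + 30 = 242 days.
October 1–24, 2286: 24 days.
Total: 15 + 242 + 24 = 281 days.
281 mod 7 = 1, so 1 day before Sunday is Saturday.

Saturday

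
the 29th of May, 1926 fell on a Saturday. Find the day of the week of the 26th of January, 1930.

Sunday

Day-of-year of May 29, 1926: 149.
Day-of-year of January 26, 1930: 26.
1926 has 365 days, so 365 − 149 = 216 days remain in 1926.
Full years: 1927: 365; 1928: 366; 1929: 365. Sum = 1096.
Total: 216 + 1096 + 26 = 1338 days.
1338 mod 7 = 1, so 1 day after Saturday is Sunday.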